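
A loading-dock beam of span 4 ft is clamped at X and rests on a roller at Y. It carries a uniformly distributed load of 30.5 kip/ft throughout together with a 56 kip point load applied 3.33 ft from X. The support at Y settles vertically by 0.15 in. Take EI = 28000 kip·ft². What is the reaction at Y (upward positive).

Remove the prop at Y; the released (primary) structure is a cantilever built in at X.
Primary-structure tip deflection at Y by superposition:
  UDL 30.5: wL⁴/(8EI) = 976/EI
  point load 56 at a = 3.33: Pa²(3L − a)/(6EI) = 897.3/EI
  δ_0 = 1873/EI
Tip deflection under a unit load at Y: L³/(3EI) = 21.33/EI.
With EI = 28000 kip·ft²: δ_0 = 0.066904 ft and δ_{YY} = 0.000762 ft/kip.
Compatibility — the beam at Y must follow the support down by 0.0125 ft: δ_0 − R_Y·δ_{YY} = 0.0125, so R_Y = (0.066904 − 0.0125)/0.000762 = 71.41 kip.

R_Y = 71.41 kip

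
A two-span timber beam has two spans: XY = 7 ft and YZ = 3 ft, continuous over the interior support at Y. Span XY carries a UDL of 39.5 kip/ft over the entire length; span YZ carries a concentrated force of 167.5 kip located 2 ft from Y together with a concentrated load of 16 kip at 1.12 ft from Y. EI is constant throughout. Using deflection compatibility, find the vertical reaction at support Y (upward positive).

R_Y = 296.7 kip

Release continuity at Y by inserting a hinge; the redundant is the internal moment M_Y. The primary structure is two simply-supported spans XY and YZ.
Rotations at Y on the released spans (each span's end-slope, ×1/EI):
  span XY: UDL 39.5: wL³/(24EI) = 564.5/EI
  span YZ: point load 167.5 at a = 2: Pab(L + b)/(6LEI) = 74.44/EI
  span YZ: point load 16 at a = 1.12: Pab(L + b)/(6LEI) = 9.134/EI
  relative rotation θ_0 = (564.5 + 83.58)/EI = 648.1/EI
A unit hogging moment at Y produces rotation L₁/(3EI) + L₂/(3EI) = 3.333/EI.
Slope continuity at Y: θ_0 = M_Y·3.333/EI, so M_Y = 648.1/3.333 = 194.4 kip·ft (hogging).
Span XY, ΣM about X with M_Y applied at Y: R_Y^{XY}·7 = 967.8 + 194.4, so R_Y^{XY} = 166 kip and R_X = 276.5 − 166 = 110.5 kip.
Span YZ, ΣM about Z: R_Y^{YZ}·3 = 197.6 + 194.4, so R_Y^{YZ} = 130.7 kip and R_Z = 183.5 − 130.7 = 52.83 kip.
R_Y = 166 + 130.7 = 296.7 kip.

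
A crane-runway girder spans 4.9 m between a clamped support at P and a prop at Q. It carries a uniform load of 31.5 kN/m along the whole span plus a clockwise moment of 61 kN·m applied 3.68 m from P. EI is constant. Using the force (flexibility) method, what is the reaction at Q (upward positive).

R_Q = 75.4 kN

Remove the prop at Q; the released (primary) structure is a cantilever built in at P.
Primary-structure tip deflection at Q by superposition:
  UDL 31.5: wL⁴/(8EI) = 2270/EI
  clockwise couple 61 at a = 3.68: M₀a(2L − a)/(2EI) = 686.9/EI
  δ_0 = 2957/EI
Tip deflection under a unit load at Q: L³/(3EI) = 39.22/EI.
The prop prevents deflection at Q: R_Q = δ_0/δ_{QQ} = 2957/39.22 = 75.4 kN.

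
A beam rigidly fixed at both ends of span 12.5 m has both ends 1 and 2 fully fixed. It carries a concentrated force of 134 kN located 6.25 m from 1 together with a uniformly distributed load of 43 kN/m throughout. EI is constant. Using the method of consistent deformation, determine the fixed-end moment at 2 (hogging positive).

M_2 = 769.3 kN·m

Release both end moments; the primary structure is a simply-supported span 12 with redundants M_1 and M_2.
Simple-span end rotations at 1 and 2 under the given loads:
  at 1: point load 134 at a = 6.25: Pab(L + b)/(6LEI) = 1309/EI
  at 2: point load 134 at a = 6.25: Pab(L + a)/(6LEI) = 1309/EI
  at 1: UDL 43: wL³/(24EI) = 3499/EI
  at 2: UDL 43: wL³/(24EI) = 3499/EI
  θ_10 = 4808/EI,  θ_20 = 4808/EI
Flexibility coefficients: a unit moment at one end gives L/(3EI) there and L/(6EI) at the far end, so f₁₁ = f₂₂ = 4.167/EI and f₁₂ = f₂₁ = 2.083/EI.
Compatibility — zero rotation at each built-in end:
  4.167 M_1 + 2.083 M_2 = 4808
  2.083 M_1 + 4.167 M_2 = 4808
Solving the pair gives M_1 = 769.3 kN·m and M_2 = 769.3 kN·m (hogging).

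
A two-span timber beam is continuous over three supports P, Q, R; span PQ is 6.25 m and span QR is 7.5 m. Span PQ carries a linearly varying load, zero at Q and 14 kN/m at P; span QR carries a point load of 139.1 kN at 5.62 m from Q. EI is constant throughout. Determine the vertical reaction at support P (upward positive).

R_P = 16.15 kN

Release continuity at Q by inserting a hinge; the redundant is the internal moment M_Q. The primary structure is two simply-supported spans PQ and QR.
Discontinuity in slope at Q on the released structure — sum the simple-span end rotations:
  span PQ: triangular load, peak 14: 7w₀L³/(360EI) = 66.46/EI
  span QR: point load 139.1 at a = 5.62: Pab(L + b)/(6LEI) = 306.3/EI
  relative rotation θ_0 = (66.46 + 306.3)/EI = 372.8/EI
A unit hogging moment at Q produces rotation L₁/(3EI) + L₂/(3EI) = 4.583/EI.
Compatibility: M_Q·(L₁+L₂)/(3EI) = θ_0, giving M_Q = 81.34 kN·m (hogging).
Span PQ, ΣM about P with M_Q applied at Q: R_Q^{PQ}·6.25 = 91.15 + 81.34, so R_Q^{PQ} = 27.6 kN and R_P = 43.75 − 27.6 = 16.15 kN.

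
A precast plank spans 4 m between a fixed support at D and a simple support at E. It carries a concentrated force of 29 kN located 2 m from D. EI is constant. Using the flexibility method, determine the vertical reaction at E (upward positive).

R_E = 9.062 kN

Take the reaction at E as the redundant and release it; the primary structure is a cantilever fixed at D.
Primary-structure tip deflection at E by superposition:
  point load 29 at a = 2: Pa²(3L − a)/(6EI) = 193.3/EI
Tip deflection under a unit load at E: L³/(3EI) = 21.33/EI.
Compatibility at E: δ_0 − R_E·δ_{EE} = 0, so R_E = 193.3/21.33 = 9.062 kN.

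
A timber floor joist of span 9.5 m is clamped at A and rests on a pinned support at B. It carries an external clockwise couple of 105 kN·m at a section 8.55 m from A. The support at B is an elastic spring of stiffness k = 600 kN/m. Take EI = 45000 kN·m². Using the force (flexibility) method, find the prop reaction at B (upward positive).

Release the roller at B. Primary structure: cantilever fixed at A.
Free-end deflection of the primary structure under the applied loading (downward +):
  clockwise couple 105 at a = 8.55: M₀a(2L − a)/(2EI) = 4691/EI
Tip deflection under a unit load at B: L³/(3EI) = 285.8/EI.
With EI = 45000 kN·m²: δ_0 = 0.10424 m and δ_{BB} = 0.006351 m/kN.
Compatibility — the spring shortens by R_B/k under the reaction it provides: δ_0 − R_B·δ_{BB} = R_B/k. With 1/k = 0.001667 m/kN, R_B = δ_0 / (δ_{BB} + 1/k) = 0.10424 / (0.006351 + 0.001667) = 13 kN.

R_B = 13 kN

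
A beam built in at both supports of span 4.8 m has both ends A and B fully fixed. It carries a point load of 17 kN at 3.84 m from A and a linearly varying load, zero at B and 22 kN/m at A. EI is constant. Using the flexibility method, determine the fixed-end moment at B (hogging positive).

M_B = 27.34 kN·m

Release both end moments; the primary structure is a simply-supported span AB with redundants M_A and M_B.
On the primary (simply-supported) span, the end slopes from the loading are:
  at A: point load 17 at a = 3.84: Pab(L + b)/(6LEI) = 12.53/EI
  at B: point load 17 at a = 3.84: Pab(L + a)/(6LEI) = 18.8/EI
  at A: triangular load, peak 22: w₀L³/(45EI) = 54.07/EI
  at B: triangular load, peak 22: 7w₀L³/(360EI) = 47.31/EI
  θ_A0 = 66.6/EI,  θ_B0 = 66.11/EI
Flexibility coefficients: a unit moment at one end gives L/(3EI) there and L/(6EI) at the far end, so f₁₁ = f₂₂ = 1.6/EI and f₁₂ = f₂₁ = 0.8/EI.
Compatibility — zero rotation at each built-in end:
  1.6 M_A + 0.8 M_B = 66.6
  0.8 M_A + 1.6 M_B = 66.11
Solving the pair gives M_A = 27.96 kN·m and M_B = 27.34 kN·m (hogging).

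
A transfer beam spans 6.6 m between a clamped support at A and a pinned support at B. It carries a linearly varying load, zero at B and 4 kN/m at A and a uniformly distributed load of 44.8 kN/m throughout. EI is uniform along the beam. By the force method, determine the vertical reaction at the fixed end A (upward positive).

R_A = 195.4 kN

Choose R_B as the redundant. The primary structure is the cantilever fixed at A.
Free-end deflection of the primary structure under the applied loading (downward +):
  triangular load, peak 4 at the fixed end: w₀L⁴/(30EI) = 253/EI
  UDL 44.8: wL⁴/(8EI) = 10626/EI
  δ_0 = 10879/EI
Tip deflection under a unit load at B: L³/(3EI) = 95.83/EI.
The prop prevents deflection at B: R_B = δ_0/δ_{BB} = 10879/95.83 = 113.5 kN.
Vertical equilibrium: R_A = ΣP − R_B = 308.9 − 113.5 = 195.4 kN.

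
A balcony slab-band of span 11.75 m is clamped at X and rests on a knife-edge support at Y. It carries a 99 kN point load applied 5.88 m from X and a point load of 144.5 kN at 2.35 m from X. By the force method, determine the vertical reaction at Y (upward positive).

R_Y = 39.08 kN

Take the reaction at Y as the redundant and release it; the primary structure is a cantilever fixed at X.
Downward deflection at the released point Y due to the loads:
  point load 99 at a = 5.88: Pa²(3L − a)/(6EI) = 16755/EI
  point load 144.5 at a = 2.35: Pa²(3L − a)/(6EI) = 4376/EI
  δ_0 = 21131/EI
Flexibility coefficient — unit upward force at Y: δ_{YY} = L³/(3EI) = 540.7/EI.
The prop prevents deflection at Y: R_Y = δ_0/δ_{YY} = 21131/540.7 = 39.08 kN.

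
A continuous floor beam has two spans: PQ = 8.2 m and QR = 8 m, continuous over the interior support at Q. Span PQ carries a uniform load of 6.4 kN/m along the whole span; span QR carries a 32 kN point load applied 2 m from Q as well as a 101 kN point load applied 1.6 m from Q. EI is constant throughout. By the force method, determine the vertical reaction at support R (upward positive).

R_R = 15.02 kN

Take M_Q as the redundant. Released structure: two simple spans PQ and QR with a hinge at Q.
Rotations at Q on the released spans (each span's end-slope, ×1/EI):
  span PQ: UDL 6.4: wL³/(24EI) = 147/EI
  span QR: point load 32 at a = 2: Pab(L + b)/(6LEI) = 112/EI
  span QR: point load 101 at a = 1.6: Pab(L + b)/(6LEI) = 310.3/EI
  relative rotation θ_0 = (147 + 422.3)/EI = 569.3/EI
A unit hogging moment at Q produces rotation L₁/(3EI) + L₂/(3EI) = 5.4/EI.
Compatibility: M_Q·(L₁+L₂)/(3EI) = θ_0, giving M_Q = 105.4 kN·m (hogging).
Span QR, ΣM about R: R_Q^{QR}·8 = 838.4 + 105.4, so R_Q^{QR} = 118 kN and R_R = 133 − 118 = 15.02 kN.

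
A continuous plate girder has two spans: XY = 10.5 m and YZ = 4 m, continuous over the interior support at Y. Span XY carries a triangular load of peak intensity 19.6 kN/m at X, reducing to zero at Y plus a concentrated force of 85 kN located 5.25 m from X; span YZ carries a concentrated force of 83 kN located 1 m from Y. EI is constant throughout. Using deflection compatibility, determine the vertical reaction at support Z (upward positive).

Insert a hinge at Y; M_Y is the redundant, and each span becomes simply supported.
Discontinuity in slope at Y on the released structure — sum the simple-span end rotations:
  span XY: triangular load, peak 19.6: 7w₀L³/(360EI) = 441.2/EI
  span XY: point load 85 at a = 5.25: Pab(L + a)/(6LEI) = 585.7/EI
  span YZ: point load 83 at a = 1: Pab(L + b)/(6LEI) = 72.62/EI
  relative rotation θ_0 = (1027 + 72.62)/EI = 1100/EI
A unit hogging moment at Y produces rotation L₁/(3EI) + L₂/(3EI) = 4.833/EI.
Compatibility: M_Y·(L₁+L₂)/(3EI) = θ_0, giving M_Y = 227.5 kN·m (hogging).
Span YZ, ΣM about Z: R_Y^{YZ}·4 = 249 + 227.5, so R_Y^{YZ} = 119.1 kN and R_Z = 83 − 119.1 = -36.12 kN.

R_Z = -36.12 kN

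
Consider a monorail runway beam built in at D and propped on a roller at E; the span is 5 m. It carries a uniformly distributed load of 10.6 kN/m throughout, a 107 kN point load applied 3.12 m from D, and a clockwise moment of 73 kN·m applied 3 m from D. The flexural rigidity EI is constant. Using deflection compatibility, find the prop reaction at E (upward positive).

R_E = 87.77 kN

Choose R_E as the redundant. The primary structure is the cantilever fixed at D.
Downward deflection at the released point E due to the loads:
  UDL 10.6: wL⁴/(8EI) = 828.1/EI
  point load 107 at a = 3.12: Pa²(3L − a)/(6EI) = 2062/EI
  clockwise couple 73 at a = 3: M₀a(2L − a)/(2EI) = 766.5/EI
  δ_0 = 3657/EI
Flexibility coefficient — unit upward force at E: δ_{EE} = L³/(3EI) = 41.67/EI.
The prop prevents deflection at E: R_E = δ_0/δ_{EE} = 3657/41.67 = 87.77 kN.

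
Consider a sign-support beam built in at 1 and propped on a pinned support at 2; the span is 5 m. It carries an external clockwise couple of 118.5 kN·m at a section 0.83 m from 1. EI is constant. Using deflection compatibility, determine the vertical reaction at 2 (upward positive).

Remove the prop at 2; the released (primary) structure is a cantilever built in at 1.
Downward deflection at the released point 2 due to the loads:
  clockwise couple 118.5 at a = 0.83: M₀a(2L − a)/(2EI) = 451/EI
Flexibility coefficient — unit upward force at 2: δ_{22} = L³/(3EI) = 41.67/EI.
Compatibility at 2: δ_0 − R_2·δ_{22} = 0, so R_2 = 451/41.67 = 10.82 kN.

R_2 = 10.82 kN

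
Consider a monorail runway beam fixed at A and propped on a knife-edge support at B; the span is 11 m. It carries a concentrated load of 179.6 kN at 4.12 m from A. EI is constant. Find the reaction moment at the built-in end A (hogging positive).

M_A = 376.1 kN·m

Choose R_B as the redundant. The primary structure is the cantilever fixed at A.
Free-end deflection of the primary structure under the applied loading (downward +):
  point load 179.6 at a = 4.12: Pa²(3L − a)/(6EI) = 14674/EI
Flexibility coefficient — unit upward force at B: δ_{BB} = L³/(3EI) = 443.7/EI.
The prop prevents deflection at B: R_B = δ_0/δ_{BB} = 14674/443.7 = 33.07 kN.
Moment equilibrium about A: M_A = Σ(load moments about A) − R_B·L = 740 − 33.07×11 = 376.1 kN·m.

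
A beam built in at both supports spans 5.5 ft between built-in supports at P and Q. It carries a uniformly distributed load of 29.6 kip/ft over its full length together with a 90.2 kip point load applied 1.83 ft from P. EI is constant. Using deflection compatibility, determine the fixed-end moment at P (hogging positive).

M_P = 148.1 kip·ft

Release both end moments; the primary structure is a simply-supported span PQ with redundants M_P and M_Q.
End rotations of the released simple span under the applied load (×1/EI):
  at P: UDL 29.6: wL³/(24EI) = 205.2/EI
  at Q: UDL 29.6: wL³/(24EI) = 205.2/EI
  at P: point load 90.2 at a = 1.83: Pab(L + b)/(6LEI) = 168.3/EI
  at Q: point load 90.2 at a = 1.83: Pab(L + a)/(6LEI) = 134.6/EI
  θ_P0 = 373.5/EI,  θ_Q0 = 339.8/EI
Flexibility coefficients: a unit moment at one end gives L/(3EI) there and L/(6EI) at the far end, so f₁₁ = f₂₂ = 1.833/EI and f₁₂ = f₂₁ = 0.9167/EI.
Compatibility — zero rotation at each built-in end:
  1.833 M_P + 0.9167 M_Q = 373.5
  0.9167 M_P + 1.833 M_Q = 339.8
Solving the pair gives M_P = 148.1 kip·ft and M_Q = 111.3 kip·ft (hogging).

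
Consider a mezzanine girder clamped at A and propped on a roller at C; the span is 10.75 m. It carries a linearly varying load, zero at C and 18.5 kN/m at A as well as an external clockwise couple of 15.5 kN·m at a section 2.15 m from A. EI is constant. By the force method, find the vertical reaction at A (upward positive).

Take the reaction at C as the redundant and release it; the primary structure is a cantilever fixed at A.
Primary-structure tip deflection at C by superposition:
  triangular load, peak 18.5 at the fixed end: w₀L⁴/(30EI) = 8235/EI
  clockwise couple 15.5 at a = 2.15: M₀a(2L − a)/(2EI) = 322.4/EI
  δ_0 = 8558/EI
Flexibility coefficient — unit upward force at C: δ_{CC} = L³/(3EI) = 414.1/EI.
Compatibility at C: δ_0 − R_C·δ_{CC} = 0, so R_C = 8558/414.1 = 20.67 kN.
Vertical equilibrium: R_A = ΣP − R_C = 99.44 − 20.67 = 78.77 kN.

R_A = 78.77 kN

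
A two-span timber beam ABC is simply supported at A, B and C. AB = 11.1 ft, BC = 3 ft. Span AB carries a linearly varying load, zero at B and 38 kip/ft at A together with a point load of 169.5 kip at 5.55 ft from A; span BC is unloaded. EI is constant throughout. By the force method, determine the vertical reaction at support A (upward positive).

R_A = 181 kip

Release continuity at B by inserting a hinge; the redundant is the internal moment M_B. The primary structure is two simply-supported spans AB and BC.
End slopes at the hinge B, treating each span as simply supported:
  span AB: triangular load, peak 38: 7w₀L³/(360EI) = 1011/EI
  span AB: point load 169.5 at a = 5.55: Pab(L + a)/(6LEI) = 1305/EI
  relative rotation θ_0 = (2316 + 0)/EI = 2316/EI
A unit hogging moment at B produces rotation L₁/(3EI) + L₂/(3EI) = 4.7/EI.
Slope continuity at B: θ_0 = M_B·4.7/EI, so M_B = 2316/4.7 = 492.7 kip·ft (hogging).
Span AB, ΣM about A with M_B applied at B: R_B^{AB}·11.1 = 1721 + 492.7, so R_B^{AB} = 199.4 kip and R_A = 380.4 − 199.4 = 181 kip.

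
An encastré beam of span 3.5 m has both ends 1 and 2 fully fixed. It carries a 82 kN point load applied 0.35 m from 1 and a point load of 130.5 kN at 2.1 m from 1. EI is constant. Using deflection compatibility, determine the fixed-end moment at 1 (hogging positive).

Take the two fixed-end moments M_1, M_2 as redundants; the released structure is the simple span 12.
On the primary (simply-supported) span, the end slopes from the loading are:
  at 1: point load 82 at a = 0.35: Pab(L + b)/(6LEI) = 28.63/EI
  at 2: point load 82 at a = 0.35: Pab(L + a)/(6LEI) = 16.57/EI
  at 1: point load 130.5 at a = 2.1: Pab(L + b)/(6LEI) = 89.52/EI
  at 2: point load 130.5 at a = 2.1: Pab(L + a)/(6LEI) = 102.3/EI
  θ_10 = 118.2/EI,  θ_20 = 118.9/EI
Flexibility coefficients: a unit moment at one end gives L/(3EI) there and L/(6EI) at the far end, so f₁₁ = f₂₂ = 1.167/EI and f₁₂ = f₂₁ = 0.5833/EI.
Compatibility — zero rotation at each built-in end:
  1.167 M_1 + 0.5833 M_2 = 118.2
  0.5833 M_1 + 1.167 M_2 = 118.9
Solving the pair gives M_1 = 67.09 kN·m and M_2 = 68.36 kN·m (hogging).

M_1 = 67.09 kN·m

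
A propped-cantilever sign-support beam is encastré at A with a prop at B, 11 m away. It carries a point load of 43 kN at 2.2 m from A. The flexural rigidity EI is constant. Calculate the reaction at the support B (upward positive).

R_B = 2.408 kN

Release the roller at B. Primary structure: cantilever fixed at A.
Deflection at B on the released cantilever, summing each load's contribution:
  point load 43 at a = 2.2: Pa²(3L − a)/(6EI) = 1068/EI
Tip deflection under a unit load at B: L³/(3EI) = 443.7/EI.
The prop prevents deflection at B: R_B = δ_0/δ_{BB} = 1068/443.7 = 2.408 kN.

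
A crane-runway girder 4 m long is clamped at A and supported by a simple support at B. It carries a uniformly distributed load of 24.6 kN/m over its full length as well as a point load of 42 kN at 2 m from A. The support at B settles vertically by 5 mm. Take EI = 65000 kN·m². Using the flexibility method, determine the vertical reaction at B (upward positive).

R_B = 34.79 kN

Choose R_B as the redundant. The primary structure is the cantilever fixed at A.
Primary-structure tip deflection at B by superposition:
  UDL 24.6: wL⁴/(8EI) = 787.2/EI
  point load 42 at a = 2: Pa²(3L − a)/(6EI) = 280/EI
  δ_0 = 1067/EI
Flexibility coefficient — unit upward force at B: δ_{BB} = L³/(3EI) = 21.33/EI.
With EI = 65000 kN·m²: δ_0 = 0.016418 m and δ_{BB} = 0.000328 m/kN.
Compatibility — the beam at B must follow the support down by 0.005 m: δ_0 − R_B·δ_{BB} = 0.005, so R_B = (0.016418 − 0.005)/0.000328 = 34.79 kN.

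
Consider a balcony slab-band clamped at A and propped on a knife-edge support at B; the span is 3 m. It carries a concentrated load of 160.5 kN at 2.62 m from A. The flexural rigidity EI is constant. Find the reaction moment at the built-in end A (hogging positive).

Remove the prop at B; the released (primary) structure is a cantilever built in at A.
Deflection at B on the released cantilever, summing each load's contribution:
  point load 160.5 at a = 2.62: Pa²(3L − a)/(6EI) = 1172/EI
Flexibility coefficient — unit upward force at B: δ_{BB} = L³/(3EI) = 9/EI.
The prop prevents deflection at B: R_B = δ_0/δ_{BB} = 1172/9 = 130.2 kN.
Moment equilibrium about A: M_A = Σ(load moments about A) − R_B·L = 420.5 − 130.2×3 = 30.01 kN·m.

M_A = 30.01 kN·m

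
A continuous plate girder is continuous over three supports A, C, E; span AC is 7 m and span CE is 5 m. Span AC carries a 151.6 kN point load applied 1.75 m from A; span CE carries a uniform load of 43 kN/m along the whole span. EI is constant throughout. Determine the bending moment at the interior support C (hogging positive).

Insert a hinge at C; M_C is the redundant, and each span becomes simply supported.
Discontinuity in slope at C on the released structure — sum the simple-span end rotations:
  span AC: point load 151.6 at a = 1.75: Pab(L + a)/(6LEI) = 290.2/EI
  span CE: UDL 43: wL³/(24EI) = 224/EI
  relative rotation θ_0 = (290.2 + 224)/EI = 514.1/EI
A unit hogging moment at C produces rotation L₁/(3EI) + L₂/(3EI) = 4/EI.
Slope continuity at C: θ_0 = M_C·4/EI, so M_C = 514.1/4 = 128.5 kN·m (hogging).

M_C = 128.5 kN·m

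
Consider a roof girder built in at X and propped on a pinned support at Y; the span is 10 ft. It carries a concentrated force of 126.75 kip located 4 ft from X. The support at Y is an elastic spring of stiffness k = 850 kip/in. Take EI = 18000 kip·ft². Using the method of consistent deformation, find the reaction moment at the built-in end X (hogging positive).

M_X = 244.7 kip·ft

Release the roller at Y. Primary structure: cantilever fixed at X.
Primary-structure tip deflection at Y by superposition:
  point load 126.75 at a = 4: Pa²(3L − a)/(6EI) = 8788/EI
Tip deflection under a unit load at Y: L³/(3EI) = 333.3/EI.
With EI = 18000 kip·ft²: δ_0 = 0.48822 ft and δ_{YY} = 0.018519 ft/kip.
Compatibility — the spring shortens by R_Y/k under the reaction it provides: δ_0 − R_Y·δ_{YY} = R_Y/k. With 1/k = 1/(850×12) ft/kip = 0.000098 ft/kip, R_Y = δ_0 / (δ_{YY} + 1/k) = 0.48822 / (0.018519 + 0.000098) = 26.23 kip.
Moment equilibrium about X: M_X = Σ(load moments about X) − R_Y·L = 507 − 26.23×10 = 244.7 kip·ft.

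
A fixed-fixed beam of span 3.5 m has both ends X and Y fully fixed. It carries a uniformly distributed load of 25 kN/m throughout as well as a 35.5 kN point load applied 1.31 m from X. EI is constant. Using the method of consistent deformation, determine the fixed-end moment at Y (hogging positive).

Take the two fixed-end moments M_X, M_Y as redundants; the released structure is the simple span XY.
Simple-span end rotations at X and Y under the given loads:
  at X: UDL 25: wL³/(24EI) = 44.66/EI
  at Y: UDL 25: wL³/(24EI) = 44.66/EI
  at X: point load 35.5 at a = 1.31: Pab(L + b)/(6LEI) = 27.6/EI
  at Y: point load 35.5 at a = 1.31: Pab(L + a)/(6LEI) = 23.33/EI
  θ_X0 = 72.26/EI,  θ_Y0 = 67.99/EI
Flexibility coefficients: a unit moment at one end gives L/(3EI) there and L/(6EI) at the far end, so f₁₁ = f₂₂ = 1.167/EI and f₁₂ = f₂₁ = 0.5833/EI.
Compatibility — zero rotation at each built-in end:
  1.167 M_X + 0.5833 M_Y = 72.26
  0.5833 M_X + 1.167 M_Y = 67.99
Solving the pair gives M_X = 43.73 kN·m and M_Y = 36.41 kN·m (hogging).

M_Y = 36.41 kN·m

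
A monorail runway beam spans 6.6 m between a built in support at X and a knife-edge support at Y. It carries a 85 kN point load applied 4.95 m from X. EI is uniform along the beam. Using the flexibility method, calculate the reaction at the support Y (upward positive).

Release the roller at Y. Primary structure: cantilever fixed at X.
Free-end deflection of the primary structure under the applied loading (downward +):
  point load 85 at a = 4.95: Pa²(3L − a)/(6EI) = 5155/EI
Flexibility coefficient — unit upward force at Y: δ_{YY} = L³/(3EI) = 95.83/EI.
Compatibility at Y: δ_0 − R_Y·δ_{YY} = 0, so R_Y = 5155/95.83 = 53.79 kN.

R_Y = 53.79 kN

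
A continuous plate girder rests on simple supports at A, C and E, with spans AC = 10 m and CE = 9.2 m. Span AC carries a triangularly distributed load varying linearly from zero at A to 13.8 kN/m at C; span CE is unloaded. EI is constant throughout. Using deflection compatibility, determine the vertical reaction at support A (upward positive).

R_A = 18.21 kN

Take M_C as the redundant. Released structure: two simple spans AC and CE with a hinge at C.
End slopes at the hinge C, treating each span as simply supported:
  span AC: triangular load, peak 13.8: w₀L³/(45EI) = 306.7/EI
  relative rotation θ_0 = (306.7 + 0)/EI = 306.7/EI
A unit hogging moment at C produces rotation L₁/(3EI) + L₂/(3EI) = 6.4/EI.
Compatibility: M_C·(L₁+L₂)/(3EI) = θ_0, giving M_C = 47.92 kN·m (hogging).
Span AC, ΣM about A with M_C applied at C: R_C^{AC}·10 = 460 + 47.92, so R_C^{AC} = 50.79 kN and R_A = 69 − 50.79 = 18.21 kN.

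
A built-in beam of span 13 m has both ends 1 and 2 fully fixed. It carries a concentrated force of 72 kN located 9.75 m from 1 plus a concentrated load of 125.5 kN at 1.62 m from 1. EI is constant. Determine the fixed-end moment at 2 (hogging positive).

M_2 = 153.8 kN·m

Release both end moments; the primary structure is a simply-supported span 12 with redundants M_1 and M_2.
End rotations of the released simple span under the applied load (×1/EI):
  at 1: point load 72 at a = 9.75: Pab(L + b)/(6LEI) = 475.3/EI
  at 2: point load 72 at a = 9.75: Pab(L + a)/(6LEI) = 665.4/EI
  at 1: point load 125.5 at a = 1.62: Pab(L + b)/(6LEI) = 723.2/EI
  at 2: point load 125.5 at a = 1.62: Pab(L + a)/(6LEI) = 433.7/EI
  θ_10 = 1198/EI,  θ_20 = 1099/EI
Flexibility coefficients: a unit moment at one end gives L/(3EI) there and L/(6EI) at the far end, so f₁₁ = f₂₂ = 4.333/EI and f₁₂ = f₂₁ = 2.167/EI.
Compatibility — zero rotation at each built-in end:
  4.333 M_1 + 2.167 M_2 = 1198
  2.167 M_1 + 4.333 M_2 = 1099
Solving the pair gives M_1 = 199.7 kN·m and M_2 = 153.8 kN·m (hogging).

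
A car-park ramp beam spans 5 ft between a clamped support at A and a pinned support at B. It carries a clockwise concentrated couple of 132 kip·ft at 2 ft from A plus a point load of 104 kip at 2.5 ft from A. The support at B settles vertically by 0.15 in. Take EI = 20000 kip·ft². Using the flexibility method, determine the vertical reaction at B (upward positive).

R_B = 51.84 kip

Remove the prop at B; the released (primary) structure is a cantilever built in at A.
Downward deflection at the released point B due to the loads:
  clockwise couple 132 at a = 2: M₀a(2L − a)/(2EI) = 1056/EI
  point load 104 at a = 2.5: Pa²(3L − a)/(6EI) = 1354/EI
  δ_0 = 2410/EI
Flexibility coefficient — unit upward force at B: δ_{BB} = L³/(3EI) = 41.67/EI.
With EI = 20000 kip·ft²: δ_0 = 0.12051 ft and δ_{BB} = 0.002083 ft/kip.
Compatibility — the beam at B must follow the support down by 0.0125 ft: δ_0 − R_B·δ_{BB} = 0.0125, so R_B = (0.12051 − 0.0125)/0.002083 = 51.84 kip.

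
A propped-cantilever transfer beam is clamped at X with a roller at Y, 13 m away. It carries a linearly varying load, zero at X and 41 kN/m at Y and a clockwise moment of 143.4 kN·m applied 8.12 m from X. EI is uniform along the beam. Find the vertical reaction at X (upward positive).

Take the reaction at Y as the redundant and release it; the primary structure is a cantilever fixed at X.
Primary-structure tip deflection at Y by superposition:
  triangular load, peak 41 at the free end: 11w₀L⁴/(120EI) = 107342/EI
  clockwise couple 143.4 at a = 8.12: M₀a(2L − a)/(2EI) = 10410/EI
  δ_0 = 117752/EI
Tip deflection under a unit load at Y: L³/(3EI) = 732.3/EI.
The prop prevents deflection at Y: R_Y = δ_0/δ_{YY} = 117752/732.3 = 160.8 kN.
Vertical equilibrium: R_X = ΣP − R_Y = 266.5 − 160.8 = 105.7 kN.

R_X = 105.7 kN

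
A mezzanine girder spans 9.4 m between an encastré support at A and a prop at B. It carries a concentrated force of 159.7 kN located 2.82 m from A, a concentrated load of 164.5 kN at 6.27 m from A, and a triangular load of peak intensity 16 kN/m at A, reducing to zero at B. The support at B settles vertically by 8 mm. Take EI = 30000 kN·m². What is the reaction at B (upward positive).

Remove the prop at B; the released (primary) structure is a cantilever built in at A.
Free-end deflection of the primary structure under the applied loading (downward +):
  point load 159.7 at a = 2.82: Pa²(3L − a)/(6EI) = 5372/EI
  point load 164.5 at a = 6.27: Pa²(3L − a)/(6EI) = 23637/EI
  triangular load, peak 16 at the fixed end: w₀L⁴/(30EI) = 4164/EI
  δ_0 = 33173/EI
Flexibility coefficient — unit upward force at B: δ_{BB} = L³/(3EI) = 276.9/EI.
With EI = 30000 kN·m²: δ_0 = 1.1058 m and δ_{BB} = 0.009229 m/kN.
Compatibility — the beam at B must follow the support down by 0.008 m: δ_0 − R_B·δ_{BB} = 0.008, so R_B = (1.1058 − 0.008)/0.009229 = 119 kN.

R_B = 119 kN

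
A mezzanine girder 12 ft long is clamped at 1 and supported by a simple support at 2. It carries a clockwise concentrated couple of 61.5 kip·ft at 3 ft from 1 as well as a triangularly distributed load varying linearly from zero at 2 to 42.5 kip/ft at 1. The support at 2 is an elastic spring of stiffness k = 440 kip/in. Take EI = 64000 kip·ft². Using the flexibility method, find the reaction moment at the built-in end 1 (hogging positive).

Release the roller at 2. Primary structure: cantilever fixed at 1.
Primary-structure tip deflection at 2 by superposition:
  clockwise couple 61.5 at a = 3: M₀a(2L − a)/(2EI) = 1937/EI
  triangular load, peak 42.5 at the fixed end: w₀L⁴/(30EI) = 29376/EI
  δ_0 = 31313/EI
Flexibility coefficient — unit upward force at 2: δ_{22} = L³/(3EI) = 576/EI.
With EI = 64000 kip·ft²: δ_0 = 0.48927 ft and δ_{22} = 0.009 ft/kip.
Compatibility — the spring shortens by R_2/k under the reaction it provides: δ_0 − R_2·δ_{22} = R_2/k. With 1/k = 1/(440×12) ft/kip = 0.000189 ft/kip, R_2 = δ_0 / (δ_{22} + 1/k) = 0.48927 / (0.009 + 0.000189) = 53.24 kip.
Moment equilibrium about 1: M_1 = Σ(load moments about 1) − R_2·L = 1082 − 53.24×12 = 442.6 kip·ft.

M_1 = 442.6 kip·ft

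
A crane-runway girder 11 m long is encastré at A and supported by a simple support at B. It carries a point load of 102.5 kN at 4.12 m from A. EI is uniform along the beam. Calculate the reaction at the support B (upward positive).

R_B = 18.88 kN

Choose R_B as the redundant. The primary structure is the cantilever fixed at A.
Free-end deflection of the primary structure under the applied loading (downward +):
  point load 102.5 at a = 4.12: Pa²(3L − a)/(6EI) = 8375/EI
Tip deflection under a unit load at B: L³/(3EI) = 443.7/EI.
Compatibility at B: δ_0 − R_B·δ_{BB} = 0, so R_B = 8375/443.7 = 18.88 kN.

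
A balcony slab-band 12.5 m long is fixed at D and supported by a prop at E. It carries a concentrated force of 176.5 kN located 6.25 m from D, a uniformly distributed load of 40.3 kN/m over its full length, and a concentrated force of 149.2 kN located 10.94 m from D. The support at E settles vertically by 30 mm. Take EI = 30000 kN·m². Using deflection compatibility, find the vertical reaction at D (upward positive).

R_D = 465.4 kN

Take the reaction at E as the redundant and release it; the primary structure is a cantilever fixed at D.
Deflection at E on the released cantilever, summing each load's contribution:
  point load 176.5 at a = 6.25: Pa²(3L − a)/(6EI) = 35909/EI
  UDL 40.3: wL⁴/(8EI) = 122986/EI
  point load 149.2 at a = 10.94: Pa²(3L − a)/(6EI) = 79046/EI
  δ_0 = 237941/EI
Flexibility coefficient — unit upward force at E: δ_{EE} = L³/(3EI) = 651/EI.
With EI = 30000 kN·m²: δ_0 = 7.9314 m and δ_{EE} = 0.021701 m/kN.
Compatibility — the beam at E must follow the support down by 0.03 m: δ_0 − R_E·δ_{EE} = 0.03, so R_E = (7.9314 − 0.03)/0.021701 = 364.1 kN.
Vertical equilibrium: R_D = ΣP − R_E = 829.5 − 364.1 = 465.4 kN.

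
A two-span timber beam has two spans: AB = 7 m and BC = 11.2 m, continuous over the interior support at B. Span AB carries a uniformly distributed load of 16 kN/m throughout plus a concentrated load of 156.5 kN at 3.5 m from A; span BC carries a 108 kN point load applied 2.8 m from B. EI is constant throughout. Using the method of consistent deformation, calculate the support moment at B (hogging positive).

Insert a hinge at B; M_B is the redundant, and each span becomes simply supported.
Rotations at B on the released spans (each span's end-slope, ×1/EI):
  span AB: UDL 16: wL³/(24EI) = 228.7/EI
  span AB: point load 156.5 at a = 3.5: Pab(L + a)/(6LEI) = 479.3/EI
  span BC: point load 108 at a = 2.8: Pab(L + b)/(6LEI) = 740.9/EI
  relative rotation θ_0 = (707.9 + 740.9)/EI = 1449/EI
A unit hogging moment at B produces rotation L₁/(3EI) + L₂/(3EI) = 6.067/EI.
Compatibility: M_B·(L₁+L₂)/(3EI) = θ_0, giving M_B = 238.8 kN·m (hogging).

M_B = 238.8 kN·m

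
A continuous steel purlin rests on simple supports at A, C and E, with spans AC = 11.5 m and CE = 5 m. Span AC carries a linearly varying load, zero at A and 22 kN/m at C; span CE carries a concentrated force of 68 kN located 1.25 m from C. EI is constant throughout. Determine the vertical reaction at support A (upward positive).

R_A = 28.94 kN

Take M_C as the redundant. Released structure: two simple spans AC and CE with a hinge at C.
End slopes at the hinge C, treating each span as simply supported:
  span AC: triangular load, peak 22: w₀L³/(45EI) = 743.5/EI
  span CE: point load 68 at a = 1.25: Pab(L + b)/(6LEI) = 92.97/EI
  relative rotation θ_0 = (743.5 + 92.97)/EI = 836.5/EI
A unit hogging moment at C produces rotation L₁/(3EI) + L₂/(3EI) = 5.5/EI.
Compatibility: M_C·(L₁+L₂)/(3EI) = θ_0, giving M_C = 152.1 kN·m (hogging).
Span AC, ΣM about A with M_C applied at C: R_C^{AC}·11.5 = 969.8 + 152.1, so R_C^{AC} = 97.56 kN and R_A = 126.5 − 97.56 = 28.94 kN.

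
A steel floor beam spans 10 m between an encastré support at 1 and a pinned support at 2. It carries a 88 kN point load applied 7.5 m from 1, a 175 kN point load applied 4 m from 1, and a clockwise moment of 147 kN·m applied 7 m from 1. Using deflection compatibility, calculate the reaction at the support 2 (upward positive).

R_2 = 112.2 kN

Remove the prop at 2; the released (primary) structure is a cantilever built in at 1.
Primary-structure tip deflection at 2 by superposition:
  point load 88 at a = 7.5: Pa²(3L − a)/(6EI) = 18562/EI
  point load 175 at a = 4: Pa²(3L − a)/(6EI) = 12133/EI
  clockwise couple 147 at a = 7: M₀a(2L − a)/(2EI) = 6688/EI
  δ_0 = 37384/EI
Tip deflection under a unit load at 2: L³/(3EI) = 333.3/EI.
The prop prevents deflection at 2: R_2 = δ_0/δ_{22} = 37384/333.3 = 112.2 kN.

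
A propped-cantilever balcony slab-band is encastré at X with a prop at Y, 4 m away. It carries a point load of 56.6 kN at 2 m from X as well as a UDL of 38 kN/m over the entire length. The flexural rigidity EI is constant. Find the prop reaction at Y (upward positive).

Remove the prop at Y; the released (primary) structure is a cantilever built in at X.
Primary-structure tip deflection at Y by superposition:
  point load 56.6 at a = 2: Pa²(3L − a)/(6EI) = 377.3/EI
  UDL 38: wL⁴/(8EI) = 1216/EI
  δ_0 = 1593/EI
Tip deflection under a unit load at Y: L³/(3EI) = 21.33/EI.
The prop prevents deflection at Y: R_Y = δ_0/δ_{YY} = 1593/21.33 = 74.69 kN.

R_Y = 74.69 kN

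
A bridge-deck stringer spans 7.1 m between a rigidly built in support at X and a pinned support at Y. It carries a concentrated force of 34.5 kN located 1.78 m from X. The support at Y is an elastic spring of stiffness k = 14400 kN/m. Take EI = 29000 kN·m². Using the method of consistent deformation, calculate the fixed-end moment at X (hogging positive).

Take the reaction at Y as the redundant and release it; the primary structure is a cantilever fixed at X.
Downward deflection at the released point Y due to the loads:
  point load 34.5 at a = 1.78: Pa²(3L − a)/(6EI) = 355.6/EI
Flexibility coefficient — unit upward force at Y: δ_{YY} = L³/(3EI) = 119.3/EI.
With EI = 29000 kN·m²: δ_0 = 0.012263 m and δ_{YY} = 0.004114 m/kN.
Compatibility — the spring shortens by R_Y/k under the reaction it provides: δ_0 − R_Y·δ_{YY} = R_Y/k. With 1/k = 0.000069 m/kN, R_Y = δ_0 / (δ_{YY} + 1/k) = 0.012263 / (0.004114 + 0.000069) = 2.931 kN.
Moment equilibrium about X: M_X = Σ(load moments about X) − R_Y·L = 61.41 − 2.931×7.1 = 40.6 kN·m.

M_X = 40.6 kN·m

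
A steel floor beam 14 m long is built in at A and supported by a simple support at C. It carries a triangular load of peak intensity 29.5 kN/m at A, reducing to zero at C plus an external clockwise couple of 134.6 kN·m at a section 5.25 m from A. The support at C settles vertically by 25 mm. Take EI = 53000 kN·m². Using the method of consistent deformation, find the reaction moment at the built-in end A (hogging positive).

Choose R_C as the redundant. The primary structure is the cantilever fixed at A.
Free-end deflection of the primary structure under the applied loading (downward +):
  triangular load, peak 29.5 at the fixed end: w₀L⁴/(30EI) = 37776/EI
  clockwise couple 134.6 at a = 5.25: M₀a(2L − a)/(2EI) = 8038/EI
  δ_0 = 45814/EI
Tip deflection under a unit load at C: L³/(3EI) = 914.7/EI.
With EI = 53000 kN·m²: δ_0 = 0.86441 m and δ_{CC} = 0.017258 m/kN.
Compatibility — the beam at C must follow the support down by 0.025 m: δ_0 − R_C·δ_{CC} = 0.025, so R_C = (0.86441 − 0.025)/0.017258 = 48.64 kN.
Moment equilibrium about A: M_A = Σ(load moments about A) − R_C·L = 1098 − 48.64×14 = 417.3 kN·m.

M_A = 417.3 kN·m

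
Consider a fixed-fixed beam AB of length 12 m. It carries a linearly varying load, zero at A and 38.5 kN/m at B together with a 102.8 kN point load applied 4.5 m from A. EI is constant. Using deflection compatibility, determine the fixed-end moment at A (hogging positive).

Take the two fixed-end moments M_A, M_B as redundants; the released structure is the simple span AB.
End rotations of the released simple span under the applied load (×1/EI):
  at A: triangular load, peak 38.5: 7w₀L³/(360EI) = 1294/EI
  at B: triangular load, peak 38.5: w₀L³/(45EI) = 1478/EI
  at A: point load 102.8 at a = 4.5: Pab(L + b)/(6LEI) = 939.7/EI
  at B: point load 102.8 at a = 4.5: Pab(L + a)/(6LEI) = 795.1/EI
  θ_A0 = 2233/EI,  θ_B0 = 2273/EI
Flexibility coefficients: a unit moment at one end gives L/(3EI) there and L/(6EI) at the far end, so f₁₁ = f₂₂ = 4/EI and f₁₂ = f₂₁ = 2/EI.
Compatibility — zero rotation at each built-in end:
  4 M_A + 2 M_B = 2233
  2 M_A + 4 M_B = 2273
Solving the pair gives M_A = 365.5 kN·m and M_B = 385.6 kN·m (hogging).

M_A = 365.5 kN·m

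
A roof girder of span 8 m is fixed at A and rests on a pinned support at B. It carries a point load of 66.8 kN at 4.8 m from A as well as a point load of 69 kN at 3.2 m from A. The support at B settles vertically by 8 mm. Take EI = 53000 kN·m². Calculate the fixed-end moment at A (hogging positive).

Remove the prop at B; the released (primary) structure is a cantilever built in at A.
Deflection at B on the released cantilever, summing each load's contribution:
  point load 66.8 at a = 4.8: Pa²(3L − a)/(6EI) = 4925/EI
  point load 69 at a = 3.2: Pa²(3L − a)/(6EI) = 2449/EI
  δ_0 = 7374/EI
Flexibility coefficient — unit upward force at B: δ_{BB} = L³/(3EI) = 170.7/EI.
With EI = 53000 kN·m²: δ_0 = 0.13914 m and δ_{BB} = 0.00322 m/kN.
Compatibility — the beam at B must follow the support down by 0.008 m: δ_0 − R_B·δ_{BB} = 0.008, so R_B = (0.13914 − 0.008)/0.00322 = 40.73 kN.
Moment equilibrium about A: M_A = Σ(load moments about A) − R_B·L = 541.4 − 40.73×8 = 215.6 kN·m.

M_A = 215.6 kN·m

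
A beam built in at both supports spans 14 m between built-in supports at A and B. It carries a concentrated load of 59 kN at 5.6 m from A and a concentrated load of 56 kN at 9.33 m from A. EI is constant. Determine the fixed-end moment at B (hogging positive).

M_B = 195.4 kN·m

Take the two fixed-end moments M_A, M_B as redundants; the released structure is the simple span AB.
End rotations of the released simple span under the applied load (×1/EI):
  at A: point load 59 at a = 5.6: Pab(L + b)/(6LEI) = 740.1/EI
  at B: point load 59 at a = 5.6: Pab(L + a)/(6LEI) = 647.6/EI
  at A: point load 56 at a = 9.33: Pab(L + b)/(6LEI) = 542.3/EI
  at B: point load 56 at a = 9.33: Pab(L + a)/(6LEI) = 677.7/EI
  θ_A0 = 1282/EI,  θ_B0 = 1325/EI
Flexibility coefficients: a unit moment at one end gives L/(3EI) there and L/(6EI) at the far end, so f₁₁ = f₂₂ = 4.667/EI and f₁₂ = f₂₁ = 2.333/EI.
Compatibility — zero rotation at each built-in end:
  4.667 M_A + 2.333 M_B = 1282
  2.333 M_A + 4.667 M_B = 1325
Solving the pair gives M_A = 177.1 kN·m and M_B = 195.4 kN·m (hogging).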